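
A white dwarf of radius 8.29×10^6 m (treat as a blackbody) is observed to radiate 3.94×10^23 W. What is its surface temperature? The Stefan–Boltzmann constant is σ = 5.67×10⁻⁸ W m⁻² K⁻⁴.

A = 4πr² = 4π × (8.29×10^6)² = 8.64×10^14 m².
From P = σAT⁴, T = (P / σA)^(1/4) = (3.94×10^23 / (5.67×10⁻⁸ × 8.64×10^14))^(1/4).
T = (8.05×10^15)^(1/4) = 9470 K.

T ≈ 9470 K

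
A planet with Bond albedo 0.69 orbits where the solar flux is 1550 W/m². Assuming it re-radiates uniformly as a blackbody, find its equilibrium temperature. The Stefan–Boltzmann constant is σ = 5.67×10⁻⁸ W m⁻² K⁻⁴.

Power absorbed = (1−a)S·πR²; power emitted = 4πR²σT⁴. Equating and cancelling πR²:
T = ((1−a)S / 4σ)^(1/4) = (481 / (4 × 5.67×10⁻⁸))^(1/4) = (2.12×10^9)^(1/4).
T = 215 K.

T ≈ 215 K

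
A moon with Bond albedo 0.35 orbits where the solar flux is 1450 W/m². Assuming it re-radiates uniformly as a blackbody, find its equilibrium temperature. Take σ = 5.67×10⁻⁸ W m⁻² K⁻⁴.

Power absorbed = (1−a)S·πR²; power emitted = 4πR²σT⁴. Equating and cancelling πR²:
T = ((1−a)S / 4σ)^(1/4) = (942 / (4 × 5.67×10⁻⁸))^(1/4) = (4.16×10^9)^(1/4).
T = 254 K.

T ≈ 254 K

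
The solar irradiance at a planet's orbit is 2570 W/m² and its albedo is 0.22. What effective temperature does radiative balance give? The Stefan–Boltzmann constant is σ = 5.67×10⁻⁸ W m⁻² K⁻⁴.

Power absorbed = (1−a)S·πR²; power emitted = 4πR²σT⁴. Equating and cancelling πR²:
T = ((1−a)S / 4σ)^(1/4) = (2000 / (4 × 5.67×10⁻⁸))^(1/4) = (8.84×10^9)^(1/4).
T = 307 K.

T ≈ 307 K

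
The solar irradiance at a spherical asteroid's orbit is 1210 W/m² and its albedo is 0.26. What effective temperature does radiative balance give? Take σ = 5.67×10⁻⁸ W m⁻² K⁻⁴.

T ≈ 251 K

Power absorbed = (1−a)S·πR²; power emitted = 4πR²σT⁴. Equating and cancelling πR²:
T = ((1−a)S / 4σ)^(1/4) = (895 / (4 × 5.67×10⁻⁸))^(1/4) = (3.95×10^9)^(1/4).
T = 251 K.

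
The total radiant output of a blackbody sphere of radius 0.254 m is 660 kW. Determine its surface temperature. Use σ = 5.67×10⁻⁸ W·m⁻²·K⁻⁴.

A = 4πr² = 4π × (0.254)² = 0.811 m².
From P = σAT⁴, T = (P / σA)^(1/4) = (6.60×10^5 / (5.67×10⁻⁸ × 0.811))^(1/4).
T = (1.44×10^13)^(1/4) = 1950 K.

T ≈ 1950 K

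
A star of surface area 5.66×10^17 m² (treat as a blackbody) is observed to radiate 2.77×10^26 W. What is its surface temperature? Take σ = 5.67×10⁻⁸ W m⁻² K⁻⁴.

From P = σAT⁴, T = (P / σA)^(1/4) = (2.77×10^26 / (5.67×10⁻⁸ × 5.66×10^17))^(1/4).
T = (8.63×10^15)^(1/4) = 9640 K.

T ≈ 9640 K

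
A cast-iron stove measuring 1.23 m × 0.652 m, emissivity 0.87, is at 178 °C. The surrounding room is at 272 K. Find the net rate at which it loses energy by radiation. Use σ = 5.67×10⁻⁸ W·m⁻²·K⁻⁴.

Q ≈ 1420 W

A = 1.23 × 0.652 = 0.802 m².
Convert: 178 °C = 451 K.
Q = εσA(T⁴ − T_s⁴). T⁴ − T_s⁴ = (451)⁴ − (272)⁴ = 4.14×10^10 − 5.47×10^9 = 3.59×10^10 K⁴.
Q = 0.87 × 5.67×10⁻⁸ × 0.802 × 3.59×10^10 = 1420 W.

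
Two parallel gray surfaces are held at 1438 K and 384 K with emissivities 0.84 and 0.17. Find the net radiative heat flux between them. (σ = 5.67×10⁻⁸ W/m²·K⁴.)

q ≈ 39700 W/m²

For two large parallel gray plates, q = σ(T₁⁴ − T₂⁴) / (1/ε₁ + 1/ε₂ − 1).
1/ε₁ + 1/ε₂ − 1 = 1/0.84 + 1/0.17 − 1 = 6.073.
T₁⁴ − T₂⁴ = 4.28×10^12 − 2.17×10^10 = 4.25×10^12 K⁴.
q = 5.67×10⁻⁸ × 4.25×10^12 / 6.073 = 39700 W/m².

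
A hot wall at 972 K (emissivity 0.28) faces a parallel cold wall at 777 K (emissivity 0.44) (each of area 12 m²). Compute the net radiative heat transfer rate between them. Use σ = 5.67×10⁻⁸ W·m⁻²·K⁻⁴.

For two large parallel gray plates, q = σ(T₁⁴ − T₂⁴) / (1/ε₁ + 1/ε₂ − 1).
1/ε₁ + 1/ε₂ − 1 = 1/0.28 + 1/0.44 − 1 = 4.844.
T₁⁴ − T₂⁴ = 8.93×10^11 − 3.64×10^11 = 5.28×10^11 K⁴.
q = 5.67×10⁻⁸ × 5.28×10^11 / 4.844 = 6180 W/m².
Q = q·A = 6180 × 12 = 74200 W.

Q ≈ 74200 W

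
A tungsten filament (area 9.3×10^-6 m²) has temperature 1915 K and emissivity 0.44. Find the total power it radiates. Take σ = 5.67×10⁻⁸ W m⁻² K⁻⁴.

P ≈ 3.12 W

P = εσAT⁴ = 0.44 × 5.67×10⁻⁸ × 9.30×10^-6 × (1915)⁴ = 0.44 × 5.67×10⁻⁸ × 9.30×10^-6 × 1.34×10^13.
P = 3.12 W.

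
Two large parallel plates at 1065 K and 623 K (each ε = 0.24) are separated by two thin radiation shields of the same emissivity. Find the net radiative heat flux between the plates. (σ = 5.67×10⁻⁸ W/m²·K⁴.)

q ≈ 2930 W/m²

Each of the 3 gaps contributes resistance (2/ε − 1) = 2/0.24 − 1 = 7.333; total = 22.00.
q = σ(T₁⁴ − T₂⁴) / 22.00 = 5.67×10⁻⁸ × 1.14×10^12 / 22.00 = 2930 W/m².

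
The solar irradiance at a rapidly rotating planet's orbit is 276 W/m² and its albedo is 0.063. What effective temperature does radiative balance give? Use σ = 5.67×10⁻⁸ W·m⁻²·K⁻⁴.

Power absorbed = (1−a)S·πR²; power emitted = 4πR²σT⁴. Equating and cancelling πR²:
T = ((1−a)S / 4σ)^(1/4) = (259 / (4 × 5.67×10⁻⁸))^(1/4) = (1.14×10^9)^(1/4).
T = 184 K.

T ≈ 184 K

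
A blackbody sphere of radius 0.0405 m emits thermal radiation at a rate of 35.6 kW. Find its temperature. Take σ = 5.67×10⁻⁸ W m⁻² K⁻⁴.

T ≈ 2350 K

A = 4πr² = 4π × (0.0405)² = 0.0206 m².
From P = σAT⁴, T = (P / σA)^(1/4) = (35600 / (5.67×10⁻⁸ × 0.0206))^(1/4).
T = (3.05×10^13)^(1/4) = 2350 K.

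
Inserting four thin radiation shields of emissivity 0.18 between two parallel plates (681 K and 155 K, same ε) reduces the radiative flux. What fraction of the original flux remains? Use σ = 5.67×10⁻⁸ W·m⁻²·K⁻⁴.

With N identical shields there are N+1 = 5 gaps in series, each with the same radiative resistance, so the flux falls to 1/(N+1) of its unshielded value.

ratio ≈ 0.200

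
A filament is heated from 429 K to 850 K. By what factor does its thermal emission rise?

P ∝ T⁴, so the ratio is (850/429)⁴ = (1.981)⁴ = 15.4.

ratio ≈ 15.4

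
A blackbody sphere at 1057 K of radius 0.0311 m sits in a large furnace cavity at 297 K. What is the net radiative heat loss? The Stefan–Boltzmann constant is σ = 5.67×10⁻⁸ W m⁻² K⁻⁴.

A = 4πr² = 4π × (0.0311)² = 0.0122 m².
Q = σA(T⁴ − T_s⁴). T⁴ − T_s⁴ = (1057)⁴ − (297)⁴ = 1.25×10^12 − 7.78×10^9 = 1.24×10^12 K⁴.
Q = 5.67×10⁻⁸ × 0.0122 × 1.24×10^12 = 855 W.

Q ≈ 855 W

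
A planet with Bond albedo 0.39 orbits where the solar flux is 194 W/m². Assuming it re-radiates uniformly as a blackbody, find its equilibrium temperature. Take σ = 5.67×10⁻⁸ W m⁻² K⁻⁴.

Power absorbed = (1−a)S·πR²; power emitted = 4πR²σT⁴. Equating and cancelling πR²:
T = ((1−a)S / 4σ)^(1/4) = (118 / (4 × 5.67×10⁻⁸))^(1/4) = (5.22×10^8)^(1/4).
T = 151 K.

T ≈ 151 K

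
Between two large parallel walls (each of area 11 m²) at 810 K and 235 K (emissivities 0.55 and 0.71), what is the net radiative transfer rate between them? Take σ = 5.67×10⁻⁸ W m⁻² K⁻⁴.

Q ≈ 1.20×10^5 W

For two large parallel gray plates, q = σ(T₁⁴ − T₂⁴) / (1/ε₁ + 1/ε₂ − 1).
1/ε₁ + 1/ε₂ − 1 = 1/0.55 + 1/0.71 − 1 = 2.227.
T₁⁴ − T₂⁴ = 4.30×10^11 − 3.05×10^9 = 4.27×10^11 K⁴.
q = 5.67×10⁻⁸ × 4.27×10^11 / 2.227 = 10900 W/m².
Q = q·A = 10900 × 11 = 1.20×10^5 W.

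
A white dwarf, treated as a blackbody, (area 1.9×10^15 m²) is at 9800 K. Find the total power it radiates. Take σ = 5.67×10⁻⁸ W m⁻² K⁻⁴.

P ≈ 9.94×10^23 W

P = σAT⁴ = 5.67×10⁻⁸ × 1.90×10^15 × (9800)⁴ = 5.67×10⁻⁸ × 1.90×10^15 × 9.22×10^15.
P = 9.94×10^23 W.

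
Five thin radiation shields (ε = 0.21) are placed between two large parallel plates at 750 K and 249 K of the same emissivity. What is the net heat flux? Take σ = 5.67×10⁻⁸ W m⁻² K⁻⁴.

q ≈ 347 W/m²

Each of the 6 gaps contributes resistance (2/ε − 1) = 2/0.21 − 1 = 8.524; total = 51.14.
q = σ(T₁⁴ − T₂⁴) / 51.14 = 5.67×10⁻⁸ × 3.13×10^11 / 51.14 = 347 W/m².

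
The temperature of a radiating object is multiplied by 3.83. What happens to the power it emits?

factor ≈ 215

P ∝ T⁴, so the power scales as (3.83)⁴ = 215.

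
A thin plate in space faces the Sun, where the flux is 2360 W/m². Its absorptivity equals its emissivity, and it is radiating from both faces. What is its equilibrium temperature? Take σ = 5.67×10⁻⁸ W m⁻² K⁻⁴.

T ≈ 380 K

Absorbed flux αS = emitted flux 2εσT⁴ per unit area; with α = ε this gives T = (S/2σ)^(1/4).
T = (2360 / (2 × 5.67×10⁻⁸))^(1/4) = (2.08×10^10)^(1/4).
T = 380 K.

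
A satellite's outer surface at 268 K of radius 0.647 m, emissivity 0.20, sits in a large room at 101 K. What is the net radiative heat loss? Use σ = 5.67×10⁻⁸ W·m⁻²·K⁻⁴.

A = 4πr² = 4π × (0.647)² = 5.26 m².
Q = εσA(T⁴ − T_s⁴). T⁴ − T_s⁴ = (268)⁴ − (101)⁴ = 5.16×10^9 − 1.04×10^8 = 5.05×10^9 K⁴.
Q = 0.20 × 5.67×10⁻⁸ × 5.26 × 5.05×10^9 = 302 W.

Q ≈ 302 W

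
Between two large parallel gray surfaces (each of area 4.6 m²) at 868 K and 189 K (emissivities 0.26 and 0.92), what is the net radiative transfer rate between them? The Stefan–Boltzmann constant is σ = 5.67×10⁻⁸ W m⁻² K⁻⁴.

For two large parallel gray plates, q = σ(T₁⁴ − T₂⁴) / (1/ε₁ + 1/ε₂ − 1).
1/ε₁ + 1/ε₂ − 1 = 1/0.26 + 1/0.92 − 1 = 3.933.
T₁⁴ − T₂⁴ = 5.68×10^11 − 1.28×10^9 = 5.66×10^11 K⁴.
q = 5.67×10⁻⁸ × 5.66×10^11 / 3.933 = 8160 W/m².
Q = q·A = 8160 × 4.6 = 37600 W.

Q ≈ 37600 W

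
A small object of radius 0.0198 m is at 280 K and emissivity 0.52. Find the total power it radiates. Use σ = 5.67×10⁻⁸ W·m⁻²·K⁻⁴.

A = 4πr² = 4π × (0.0198)² = 4.93×10^-3 m².
P = εσAT⁴ = 0.52 × 5.67×10⁻⁸ × 4.93×10^-3 × (280)⁴ = 0.52 × 5.67×10⁻⁸ × 4.93×10^-3 × 6.15×10^9.
P = 0.893 W.

P ≈ 0.893 W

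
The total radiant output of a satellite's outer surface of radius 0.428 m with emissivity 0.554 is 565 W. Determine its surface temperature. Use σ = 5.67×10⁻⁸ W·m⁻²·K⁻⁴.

A = 4πr² = 4π × (0.428)² = 2.30 m².
From P = εσAT⁴, T = (P / εσA)^(1/4) = (565 / (0.554 × 5.67×10⁻⁸ × 2.30))^(1/4).
T = (7.81×10^9)^(1/4) = 297 K.

T ≈ 297 K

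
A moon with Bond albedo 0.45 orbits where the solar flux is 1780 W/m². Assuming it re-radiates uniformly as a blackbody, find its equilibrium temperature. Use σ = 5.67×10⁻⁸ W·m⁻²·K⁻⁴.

T ≈ 256 K

Power absorbed = (1−a)S·πR²; power emitted = 4πR²σT⁴. Equating and cancelling πR²:
T = ((1−a)S / 4σ)^(1/4) = (979 / (4 × 5.67×10⁻⁸))^(1/4) = (4.32×10^9)^(1/4).
T = 256 K.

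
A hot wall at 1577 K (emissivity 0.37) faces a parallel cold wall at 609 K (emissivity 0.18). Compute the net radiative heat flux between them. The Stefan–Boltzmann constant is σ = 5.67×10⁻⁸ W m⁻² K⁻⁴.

q ≈ 47200 W/m²

For two large parallel gray plates, q = σ(T₁⁴ − T₂⁴) / (1/ε₁ + 1/ε₂ − 1).
1/ε₁ + 1/ε₂ − 1 = 1/0.37 + 1/0.18 − 1 = 7.258.
T₁⁴ − T₂⁴ = 6.18×10^12 − 1.38×10^11 = 6.05×10^12 K⁴.
q = 5.67×10⁻⁸ × 6.05×10^12 / 7.258 = 47200 W/m².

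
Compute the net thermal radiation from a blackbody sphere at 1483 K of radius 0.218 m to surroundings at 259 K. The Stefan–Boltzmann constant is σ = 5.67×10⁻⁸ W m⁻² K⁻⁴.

A = 4πr² = 4π × (0.218)² = 0.597 m².
Q = σA(T⁴ − T_s⁴). T⁴ − T_s⁴ = (1483)⁴ − (259)⁴ = 4.84×10^12 − 4.50×10^9 = 4.83×10^12 K⁴.
Q = 5.67×10⁻⁸ × 0.597 × 4.83×10^12 = 1.64×10^5 W.

Q ≈ 1.64×10^5 W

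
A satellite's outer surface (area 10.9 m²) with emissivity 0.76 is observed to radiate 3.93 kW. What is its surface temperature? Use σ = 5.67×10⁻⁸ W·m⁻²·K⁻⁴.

From P = εσAT⁴, T = (P / εσA)^(1/4) = (3930 / (0.76 × 5.67×10⁻⁸ × 10.9))^(1/4).
T = (8.37×10^9)^(1/4) = 302 K.

T ≈ 302 K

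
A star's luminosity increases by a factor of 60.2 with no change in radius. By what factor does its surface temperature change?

P ∝ T⁴ ⇒ T ∝ P^(1/4), so T scales by (60.2)^(1/4) = 2.79.

factor ≈ 2.79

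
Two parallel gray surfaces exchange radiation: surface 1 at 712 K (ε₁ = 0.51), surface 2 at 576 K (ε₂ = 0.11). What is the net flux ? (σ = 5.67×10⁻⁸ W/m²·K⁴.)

For two large parallel gray plates, q = σ(T₁⁴ − T₂⁴) / (1/ε₁ + 1/ε₂ − 1).
1/ε₁ + 1/ε₂ − 1 = 1/0.51 + 1/0.11 − 1 = 10.05.
T₁⁴ − T₂⁴ = 2.57×10^11 − 1.10×10^11 = 1.47×10^11 K⁴.
q = 5.67×10⁻⁸ × 1.47×10^11 / 10.05 = 829 W/m².

q ≈ 829 W/m²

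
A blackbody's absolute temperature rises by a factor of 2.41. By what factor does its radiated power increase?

P ∝ T⁴, so the power scales as (2.41)⁴ = 33.7.

factor ≈ 33.7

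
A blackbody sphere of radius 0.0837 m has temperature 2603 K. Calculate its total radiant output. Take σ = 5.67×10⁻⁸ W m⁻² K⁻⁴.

P ≈ 2.29×10^5 W

A = 4πr² = 4π × (0.0837)² = 0.0880 m².
P = σAT⁴ = 5.67×10⁻⁸ × 0.0880 × (2603)⁴ = 5.67×10⁻⁸ × 0.0880 × 4.59×10^13.
P = 2.29×10^5 W.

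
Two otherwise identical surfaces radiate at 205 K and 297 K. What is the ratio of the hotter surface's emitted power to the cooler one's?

P ∝ T⁴, so the ratio is (297/205)⁴ = (1.449)⁴ = 4.41.

ratio ≈ 4.41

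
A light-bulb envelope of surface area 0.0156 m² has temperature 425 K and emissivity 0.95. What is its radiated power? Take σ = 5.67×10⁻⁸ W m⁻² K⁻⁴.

P ≈ 27.4 W

Stefan–Boltzmann: P = εσAT⁴ = 0.95 × 5.67×10⁻⁸ × 0.0156 × (425)⁴ = 0.95 × 5.67×10⁻⁸ × 0.0156 × 3.26×10^10.
P = 27.4 W.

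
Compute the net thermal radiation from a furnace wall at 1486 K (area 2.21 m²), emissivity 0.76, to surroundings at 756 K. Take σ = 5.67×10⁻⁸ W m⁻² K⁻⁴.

Q ≈ 4.33×10^5 W

Q = εσA(T⁴ − T_s⁴). T⁴ − T_s⁴ = (1486)⁴ − (756)⁴ = 4.88×10^12 − 3.27×10^11 = 4.55×10^12 K⁴.
Q = 0.76 × 5.67×10⁻⁸ × 2.21 × 4.55×10^12 = 4.33×10^5 W.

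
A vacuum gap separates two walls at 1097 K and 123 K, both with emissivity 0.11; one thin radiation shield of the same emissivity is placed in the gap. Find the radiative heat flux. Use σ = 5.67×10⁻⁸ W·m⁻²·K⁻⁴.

q ≈ 2390 W/m²

Each of the 2 gaps contributes resistance (2/ε − 1) = 2/0.11 − 1 = 17.18; total = 34.36.
q = σ(T₁⁴ − T₂⁴) / 34.36 = 5.67×10⁻⁸ × 1.45×10^12 / 34.36 = 2390 W/m².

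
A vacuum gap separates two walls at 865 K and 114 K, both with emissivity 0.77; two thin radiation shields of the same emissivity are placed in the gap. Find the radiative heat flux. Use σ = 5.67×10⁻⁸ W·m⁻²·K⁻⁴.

Each of the 3 gaps contributes resistance (2/ε − 1) = 2/0.77 − 1 = 1.597; total = 4.792.
q = σ(T₁⁴ − T₂⁴) / 4.792 = 5.67×10⁻⁸ × 5.60×10^11 / 4.792 = 6620 W/m².

q ≈ 6620 W/m²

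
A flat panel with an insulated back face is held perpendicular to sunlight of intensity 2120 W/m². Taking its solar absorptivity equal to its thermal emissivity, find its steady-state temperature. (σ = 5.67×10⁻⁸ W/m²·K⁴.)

Absorbed flux αS = emitted flux εσT⁴ (one radiating face); with α = ε, T = (S/σ)^(1/4).
T = (2120 / 5.67×10⁻⁸)^(1/4) = (3.74×10^10)^(1/4).
T = 440 K.

T ≈ 440 K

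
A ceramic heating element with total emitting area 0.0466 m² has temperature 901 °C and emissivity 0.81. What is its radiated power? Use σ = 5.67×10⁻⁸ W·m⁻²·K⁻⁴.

P ≈ 4070 W

901 °C = 1174 K.
Stefan–Boltzmann: P = εσAT⁴ = 0.81 × 5.67×10⁻⁸ × 0.0466 × (1174)⁴ = 0.81 × 5.67×10⁻⁸ × 0.0466 × 1.90×10^12.
P = 4070 W.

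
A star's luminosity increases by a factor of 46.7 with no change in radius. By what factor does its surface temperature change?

factor ≈ 2.61

P ∝ T⁴ ⇒ T ∝ P^(1/4), so T scales by (46.7)^(1/4) = 2.61.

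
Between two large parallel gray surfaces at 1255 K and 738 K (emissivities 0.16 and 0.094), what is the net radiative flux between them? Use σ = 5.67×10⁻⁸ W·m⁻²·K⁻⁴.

For two large parallel gray plates, q = σ(T₁⁴ − T₂⁴) / (1/ε₁ + 1/ε₂ − 1).
1/ε₁ + 1/ε₂ − 1 = 1/0.16 + 1/0.094 − 1 = 15.89.
T₁⁴ − T₂⁴ = 2.48×10^12 − 2.97×10^11 = 2.18×10^12 K⁴.
q = 5.67×10⁻⁸ × 2.18×10^12 / 15.89 = 7790 W/m².

q ≈ 7790 W/m²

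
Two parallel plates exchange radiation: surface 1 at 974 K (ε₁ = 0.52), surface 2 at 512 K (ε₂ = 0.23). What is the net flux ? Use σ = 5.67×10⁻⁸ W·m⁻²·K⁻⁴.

For two large parallel gray plates, q = σ(T₁⁴ − T₂⁴) / (1/ε₁ + 1/ε₂ − 1).
1/ε₁ + 1/ε₂ − 1 = 1/0.52 + 1/0.23 − 1 = 5.271.
T₁⁴ − T₂⁴ = 9.00×10^11 − 6.87×10^10 = 8.31×10^11 K⁴.
q = 5.67×10⁻⁸ × 8.31×10^11 / 5.271 = 8940 W/m².

q ≈ 8940 W/m²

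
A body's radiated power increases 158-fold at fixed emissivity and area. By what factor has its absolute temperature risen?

P ∝ T⁴ ⇒ T ∝ P^(1/4), so T scales by (158)^(1/4) = 3.55.

factor ≈ 3.55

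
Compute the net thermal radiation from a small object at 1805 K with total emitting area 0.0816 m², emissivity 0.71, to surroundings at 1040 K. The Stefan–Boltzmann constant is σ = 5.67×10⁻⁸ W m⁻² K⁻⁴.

Q = εσA(T⁴ − T_s⁴). T⁴ − T_s⁴ = (1805)⁴ − (1040)⁴ = 1.06×10^13 − 1.17×10^12 = 9.44×10^12 K⁴.
Q = 0.71 × 5.67×10⁻⁸ × 0.0816 × 9.44×10^12 = 31000 W.

Q ≈ 31000 W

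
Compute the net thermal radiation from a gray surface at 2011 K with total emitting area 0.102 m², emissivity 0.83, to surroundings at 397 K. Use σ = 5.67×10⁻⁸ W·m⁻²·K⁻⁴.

Q ≈ 78400 W

Q = εσA(T⁴ − T_s⁴). T⁴ − T_s⁴ = (2011)⁴ − (397)⁴ = 1.64×10^13 − 2.48×10^10 = 1.63×10^13 K⁴.
Q = 0.83 × 5.67×10⁻⁸ × 0.102 × 1.63×10^13 = 78400 W.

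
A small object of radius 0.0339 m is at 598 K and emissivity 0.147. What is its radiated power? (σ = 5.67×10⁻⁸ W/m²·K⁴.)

P ≈ 15.4 W

A = 4πr² = 4π × (0.0339)² = 0.0144 m².
Stefan–Boltzmann: P = εσAT⁴ = 0.147 × 5.67×10⁻⁸ × 0.0144 × (598)⁴ = 0.147 × 5.67×10⁻⁸ × 0.0144 × 1.28×10^11.
P = 15.4 W.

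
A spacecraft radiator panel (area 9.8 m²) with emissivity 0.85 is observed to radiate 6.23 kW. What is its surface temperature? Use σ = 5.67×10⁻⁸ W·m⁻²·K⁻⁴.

T ≈ 339 K

From P = εσAT⁴, T = (P / εσA)^(1/4) = (6230 / (0.85 × 5.67×10⁻⁸ × 9.80))^(1/4).
T = (1.32×10^10)^(1/4) = 339 K.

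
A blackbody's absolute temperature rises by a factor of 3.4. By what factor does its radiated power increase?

factor ≈ 134

P ∝ T⁴, so the power scales as (3.4)⁴ = 134.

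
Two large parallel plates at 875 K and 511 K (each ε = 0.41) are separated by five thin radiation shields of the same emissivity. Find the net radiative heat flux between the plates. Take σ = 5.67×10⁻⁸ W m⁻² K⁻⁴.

q ≈ 1260 W/m²

Each of the 6 gaps contributes resistance (2/ε − 1) = 2/0.41 − 1 = 3.878; total = 23.27.
q = σ(T₁⁴ − T₂⁴) / 23.27 = 5.67×10⁻⁸ × 5.18×10^11 / 23.27 = 1260 W/m².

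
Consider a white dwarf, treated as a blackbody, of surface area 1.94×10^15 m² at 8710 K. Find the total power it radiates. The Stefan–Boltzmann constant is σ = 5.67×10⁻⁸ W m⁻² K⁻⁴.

P ≈ 6.33×10^23 W

P = σAT⁴ = 5.67×10⁻⁸ × 1.94×10^15 × (8710)⁴ = 5.67×10⁻⁸ × 1.94×10^15 × 5.76×10^15.
P = 6.33×10^23 W.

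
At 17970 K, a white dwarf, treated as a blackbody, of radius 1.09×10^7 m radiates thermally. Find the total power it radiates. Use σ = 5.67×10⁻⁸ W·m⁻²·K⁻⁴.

A = 4πr² = 4π × (1.09×10^7)² = 1.49×10^15 m².
P = σAT⁴ = 5.67×10⁻⁸ × 1.49×10^15 × (17970)⁴ = 5.67×10⁻⁸ × 1.49×10^15 × 1.04×10^17.
P = 8.83×10^24 W.

P ≈ 8.83×10^24 W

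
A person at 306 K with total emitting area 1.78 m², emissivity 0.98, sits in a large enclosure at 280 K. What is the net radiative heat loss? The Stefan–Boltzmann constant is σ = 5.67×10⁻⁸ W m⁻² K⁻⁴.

Q = εσA(T⁴ − T_s⁴). T⁴ − T_s⁴ = (306)⁴ − (280)⁴ = 8.77×10^9 − 6.15×10^9 = 2.62×10^9 K⁴.
Q = 0.98 × 5.67×10⁻⁸ × 1.78 × 2.62×10^9 = 259 W.

Q ≈ 259 W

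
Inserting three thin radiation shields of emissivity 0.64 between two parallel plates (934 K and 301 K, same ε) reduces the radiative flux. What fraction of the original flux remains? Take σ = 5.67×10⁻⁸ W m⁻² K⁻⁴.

With N identical shields there are N+1 = 4 gaps in series, each with the same radiative resistance, so the flux falls to 1/(N+1) of its unshielded value.

ratio ≈ 0.250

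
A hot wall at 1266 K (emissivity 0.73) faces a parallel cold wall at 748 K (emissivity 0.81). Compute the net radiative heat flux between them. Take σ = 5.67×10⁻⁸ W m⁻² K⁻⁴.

q ≈ 79700 W/m²

For two large parallel gray plates, q = σ(T₁⁴ − T₂⁴) / (1/ε₁ + 1/ε₂ − 1).
1/ε₁ + 1/ε₂ − 1 = 1/0.73 + 1/0.81 − 1 = 1.604.
T₁⁴ − T₂⁴ = 2.57×10^12 − 3.13×10^11 = 2.26×10^12 K⁴.
q = 5.67×10⁻⁸ × 2.26×10^12 / 1.604 = 79700 W/m².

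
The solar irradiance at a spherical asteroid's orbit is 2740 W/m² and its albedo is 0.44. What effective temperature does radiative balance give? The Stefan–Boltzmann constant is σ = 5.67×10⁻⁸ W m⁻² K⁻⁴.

T ≈ 287 K

Power absorbed = (1−a)S·πR²; power emitted = 4πR²σT⁴. Equating and cancelling πR²:
T = ((1−a)S / 4σ)^(1/4) = (1530 / (4 × 5.67×10⁻⁸))^(1/4) = (6.77×10^9)^(1/4).
T = 287 K.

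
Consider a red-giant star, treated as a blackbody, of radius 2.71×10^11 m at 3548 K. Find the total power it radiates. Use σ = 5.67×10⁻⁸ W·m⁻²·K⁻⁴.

P ≈ 8.29×10^30 W

A = 4πr² = 4π × (2.71×10^11)² = 9.23×10^23 m².
P = σAT⁴ = 5.67×10⁻⁸ × 9.23×10^23 × (3548)⁴ = 5.67×10⁻⁸ × 9.23×10^23 × 1.58×10^14.
P = 8.29×10^30 W.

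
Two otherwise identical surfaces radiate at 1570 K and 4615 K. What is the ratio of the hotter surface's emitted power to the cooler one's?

P ∝ T⁴, so the ratio is (4615/1570)⁴ = (2.939)⁴ = 74.7.

ratio ≈ 74.7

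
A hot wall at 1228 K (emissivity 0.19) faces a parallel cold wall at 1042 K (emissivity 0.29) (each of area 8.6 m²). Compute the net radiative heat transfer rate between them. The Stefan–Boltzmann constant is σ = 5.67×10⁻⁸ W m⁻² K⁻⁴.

Q ≈ 69200 W

For two large parallel gray plates, q = σ(T₁⁴ − T₂⁴) / (1/ε₁ + 1/ε₂ − 1).
1/ε₁ + 1/ε₂ − 1 = 1/0.19 + 1/0.29 − 1 = 7.711.
T₁⁴ − T₂⁴ = 2.27×10^12 − 1.18×10^12 = 1.10×10^12 K⁴.
q = 5.67×10⁻⁸ × 1.10×10^12 / 7.711 = 8050 W/m².
Q = q·A = 8050 × 8.6 = 69200 W.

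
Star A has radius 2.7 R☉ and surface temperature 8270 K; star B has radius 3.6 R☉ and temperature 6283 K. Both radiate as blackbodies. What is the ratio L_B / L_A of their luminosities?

L = 4πR²σT⁴ ∝ R²T⁴, so L_B/L_A = (3.6/2.7)² × (6283/8270)⁴ = 1.78 × 0.333 = 0.592.

L_B/L_A ≈ 0.592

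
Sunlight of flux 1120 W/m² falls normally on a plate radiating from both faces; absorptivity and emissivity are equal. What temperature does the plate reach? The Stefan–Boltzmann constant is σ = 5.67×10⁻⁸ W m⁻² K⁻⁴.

Absorbed flux αS = emitted flux 2εσT⁴ per unit area; with α = ε this gives T = (S/2σ)^(1/4).
T = (1120 / (2 × 5.67×10⁻⁸))^(1/4) = (9.88×10^9)^(1/4).
T = 315 K.

T ≈ 315 K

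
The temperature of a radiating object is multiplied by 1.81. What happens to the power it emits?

P ∝ T⁴, so the power scales as (1.81)⁴ = 10.7.

factor ≈ 10.7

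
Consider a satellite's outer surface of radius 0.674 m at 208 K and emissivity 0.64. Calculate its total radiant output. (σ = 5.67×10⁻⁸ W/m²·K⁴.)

P ≈ 388 W

A = 4πr² = 4π × (0.674)² = 5.71 m².
Stefan–Boltzmann: P = εσAT⁴ = 0.64 × 5.67×10⁻⁸ × 5.71 × (208)⁴ = 0.64 × 5.67×10⁻⁸ × 5.71 × 1.87×10^9.
P = 388 W.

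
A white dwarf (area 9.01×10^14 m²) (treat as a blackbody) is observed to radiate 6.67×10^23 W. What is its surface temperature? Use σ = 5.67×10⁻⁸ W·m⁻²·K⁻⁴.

T ≈ 10700 K

From P = σAT⁴, T = (P / σA)^(1/4) = (6.67×10^23 / (5.67×10⁻⁸ × 9.01×10^14))^(1/4).
T = (1.31×10^16)^(1/4) = 10700 K.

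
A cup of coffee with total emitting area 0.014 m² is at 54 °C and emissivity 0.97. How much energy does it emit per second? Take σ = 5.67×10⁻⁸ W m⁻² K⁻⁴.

54 °C = 327 K.
P = εσAT⁴ = 0.97 × 5.67×10⁻⁸ × 0.0140 × (327)⁴ = 0.97 × 5.67×10⁻⁸ × 0.0140 × 1.14×10^10.
P = 8.80 W.

P ≈ 8.80 W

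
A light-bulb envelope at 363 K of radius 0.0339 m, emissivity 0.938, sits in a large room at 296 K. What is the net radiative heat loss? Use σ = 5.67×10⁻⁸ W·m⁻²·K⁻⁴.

Q ≈ 7.44 W

A = 4πr² = 4π × (0.0339)² = 0.0144 m².
Q = εσA(T⁴ − T_s⁴). T⁴ − T_s⁴ = (363)⁴ − (296)⁴ = 1.74×10^10 − 7.68×10^9 = 9.69×10^9 K⁴.
Q = 0.938 × 5.67×10⁻⁸ × 0.0144 × 9.69×10^9 = 7.44 W.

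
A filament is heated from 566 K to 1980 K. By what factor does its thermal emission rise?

P ∝ T⁴, so the ratio is (1980/566)⁴ = (3.498)⁴ = 150.

ratio ≈ 150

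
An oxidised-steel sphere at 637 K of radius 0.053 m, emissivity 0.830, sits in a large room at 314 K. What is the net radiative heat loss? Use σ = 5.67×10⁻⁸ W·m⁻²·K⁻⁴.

Q ≈ 257 W

A = 4πr² = 4π × (0.053)² = 0.0353 m².
Q = εσA(T⁴ − T_s⁴). T⁴ − T_s⁴ = (637)⁴ − (314)⁴ = 1.65×10^11 − 9.72×10^9 = 1.55×10^11 K⁴.
Q = 0.830 × 5.67×10⁻⁸ × 0.0353 × 1.55×10^11 = 257 W.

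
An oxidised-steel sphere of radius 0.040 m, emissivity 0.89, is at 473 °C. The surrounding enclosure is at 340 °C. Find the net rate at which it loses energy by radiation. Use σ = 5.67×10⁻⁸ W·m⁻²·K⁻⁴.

A = 4πr² = 4π × (0.040)² = 0.0201 m².
Convert: 473 °C = 746 K; 340 °C = 613 K.
Q = εσA(T⁴ − T_s⁴). T⁴ − T_s⁴ = (746)⁴ − (613)⁴ = 3.10×10^11 − 1.41×10^11 = 1.69×10^11 K⁴.
Q = 0.89 × 5.67×10⁻⁸ × 0.0201 × 1.69×10^11 = 171 W.

Q ≈ 171 W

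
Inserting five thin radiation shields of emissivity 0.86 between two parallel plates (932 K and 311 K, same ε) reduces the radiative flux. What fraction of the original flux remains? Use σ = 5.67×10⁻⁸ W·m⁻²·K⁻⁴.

With N identical shields there are N+1 = 6 gaps in series, each with the same radiative resistance, so the flux falls to 1/(N+1) of its unshielded value.

ratio ≈ 0.167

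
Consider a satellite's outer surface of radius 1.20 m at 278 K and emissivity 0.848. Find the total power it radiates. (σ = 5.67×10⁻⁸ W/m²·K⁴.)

A = 4πr² = 4π × (1.20)² = 18.1 m².
Stefan–Boltzmann: P = εσAT⁴ = 0.848 × 5.67×10⁻⁸ × 18.1 × (278)⁴ = 0.848 × 5.67×10⁻⁸ × 18.1 × 5.97×10^9.
P = 5200 W.

P ≈ 5200 W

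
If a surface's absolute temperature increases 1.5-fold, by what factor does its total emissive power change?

P ∝ T⁴, so the power scales as (1.5)⁴ = 5.06.

factor ≈ 5.06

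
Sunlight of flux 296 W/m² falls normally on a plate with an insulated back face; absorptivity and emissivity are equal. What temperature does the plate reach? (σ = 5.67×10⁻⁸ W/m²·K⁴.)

Absorbed flux αS = emitted flux εσT⁴ (one radiating face); with α = ε, T = (S/σ)^(1/4).
T = (296 / 5.67×10⁻⁸)^(1/4) = (5.22×10^9)^(1/4).
T = 269 K.

T ≈ 269 K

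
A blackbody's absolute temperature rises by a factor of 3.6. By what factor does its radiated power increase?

P ∝ T⁴, so the power scales as (3.6)⁴ = 168.

factor ≈ 168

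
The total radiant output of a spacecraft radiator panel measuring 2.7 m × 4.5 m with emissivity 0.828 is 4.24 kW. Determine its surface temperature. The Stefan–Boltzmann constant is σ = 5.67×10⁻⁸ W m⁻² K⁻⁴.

A = 2.7 × 4.5 = 12.2 m².
From P = εσAT⁴, T = (P / εσA)^(1/4) = (4240 / (0.828 × 5.67×10⁻⁸ × 12.2))^(1/4).
T = (7.43×10^9)^(1/4) = 294 K.

T ≈ 294 K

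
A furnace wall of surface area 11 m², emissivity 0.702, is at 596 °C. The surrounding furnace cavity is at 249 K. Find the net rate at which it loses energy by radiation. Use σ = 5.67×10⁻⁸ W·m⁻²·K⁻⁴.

Q ≈ 2.48×10^5 W

Convert: 596 °C = 869 K.
Q = εσA(T⁴ − T_s⁴). T⁴ − T_s⁴ = (869)⁴ − (249)⁴ = 5.70×10^11 − 3.84×10^9 = 5.66×10^11 K⁴.
Q = 0.702 × 5.67×10⁻⁸ × 11.0 × 5.66×10^11 = 2.48×10^5 W.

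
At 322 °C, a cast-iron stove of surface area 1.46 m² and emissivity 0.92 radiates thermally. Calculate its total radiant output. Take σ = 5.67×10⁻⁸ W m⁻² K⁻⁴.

P ≈ 9550 W

322 °C = 595 K.
P = εσAT⁴ = 0.92 × 5.67×10⁻⁸ × 1.46 × (595)⁴ = 0.92 × 5.67×10⁻⁸ × 1.46 × 1.25×10^11.
P = 9550 W.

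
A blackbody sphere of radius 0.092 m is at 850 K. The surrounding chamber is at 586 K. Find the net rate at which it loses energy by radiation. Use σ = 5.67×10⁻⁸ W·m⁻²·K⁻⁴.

Q ≈ 2440 W

A = 4πr² = 4π × (0.092)² = 0.106 m².
Q = σA(T⁴ − T_s⁴). T⁴ − T_s⁴ = (850)⁴ − (586)⁴ = 5.22×10^11 − 1.18×10^11 = 4.04×10^11 K⁴.
Q = 5.67×10⁻⁸ × 0.106 × 4.04×10^11 = 2440 W.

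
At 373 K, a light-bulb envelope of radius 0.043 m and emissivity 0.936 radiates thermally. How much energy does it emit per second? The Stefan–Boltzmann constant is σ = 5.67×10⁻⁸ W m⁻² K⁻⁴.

A = 4πr² = 4π × (0.043)² = 0.0232 m².
Stefan–Boltzmann: P = εσAT⁴ = 0.936 × 5.67×10⁻⁸ × 0.0232 × (373)⁴ = 0.936 × 5.67×10⁻⁸ × 0.0232 × 1.94×10^10.
P = 23.9 W.

P ≈ 23.9 W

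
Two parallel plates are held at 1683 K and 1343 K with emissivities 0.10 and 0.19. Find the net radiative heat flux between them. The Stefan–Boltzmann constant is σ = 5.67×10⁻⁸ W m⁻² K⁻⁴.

For two large parallel gray plates, q = σ(T₁⁴ − T₂⁴) / (1/ε₁ + 1/ε₂ − 1).
1/ε₁ + 1/ε₂ − 1 = 1/0.10 + 1/0.19 − 1 = 14.26.
T₁⁴ − T₂⁴ = 8.02×10^12 − 3.25×10^12 = 4.77×10^12 K⁴.
q = 5.67×10⁻⁸ × 4.77×10^12 / 14.26 = 19000 W/m².

q ≈ 19000 W/m²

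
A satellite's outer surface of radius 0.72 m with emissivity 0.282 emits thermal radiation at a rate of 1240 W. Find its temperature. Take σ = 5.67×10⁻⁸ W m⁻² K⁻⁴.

T ≈ 330 K

A = 4πr² = 4π × (0.72)² = 6.51 m².
From P = εσAT⁴, T = (P / εσA)^(1/4) = (1240 / (0.282 × 5.67×10⁻⁸ × 6.51))^(1/4).
T = (1.19×10^10)^(1/4) = 330 K.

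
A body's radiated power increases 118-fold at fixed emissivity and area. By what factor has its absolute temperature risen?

factor ≈ 3.30

P ∝ T⁴ ⇒ T ∝ P^(1/4), so T scales by (118)^(1/4) = 3.30.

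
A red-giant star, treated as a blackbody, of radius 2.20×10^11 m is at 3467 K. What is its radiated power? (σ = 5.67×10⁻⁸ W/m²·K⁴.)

P ≈ 4.98×10^30 W

A = 4πr² = 4π × (2.20×10^11)² = 6.08×10^23 m².
P = σAT⁴ = 5.67×10⁻⁸ × 6.08×10^23 × (3467)⁴ = 5.67×10⁻⁸ × 6.08×10^23 × 1.44×10^14.
P = 4.98×10^30 W.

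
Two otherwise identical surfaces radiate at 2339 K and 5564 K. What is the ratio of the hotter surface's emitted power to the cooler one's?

ratio ≈ 32.0

P ∝ T⁴, so the ratio is (5564/2339)⁴ = (2.379)⁴ = 32.0.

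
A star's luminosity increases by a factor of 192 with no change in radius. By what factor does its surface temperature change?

P ∝ T⁴ ⇒ T ∝ P^(1/4), so T scales by (192)^(1/4) = 3.72.

factor ≈ 3.72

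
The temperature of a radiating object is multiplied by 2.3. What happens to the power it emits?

P ∝ T⁴, so the power scales as (2.3)⁴ = 28.0.

factor ≈ 28.0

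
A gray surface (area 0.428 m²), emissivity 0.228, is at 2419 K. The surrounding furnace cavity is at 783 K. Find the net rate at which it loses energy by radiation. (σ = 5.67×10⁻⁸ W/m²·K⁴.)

Q ≈ 1.87×10^5 W

Q = εσA(T⁴ − T_s⁴). T⁴ − T_s⁴ = (2419)⁴ − (783)⁴ = 3.42×10^13 − 3.76×10^11 = 3.39×10^13 K⁴.
Q = 0.228 × 5.67×10⁻⁸ × 0.428 × 3.39×10^13 = 1.87×10^5 W.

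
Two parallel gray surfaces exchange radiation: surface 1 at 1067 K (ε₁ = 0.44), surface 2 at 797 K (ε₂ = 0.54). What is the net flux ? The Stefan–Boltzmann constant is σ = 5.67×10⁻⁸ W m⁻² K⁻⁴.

q ≈ 16200 W/m²

For two large parallel gray plates, q = σ(T₁⁴ − T₂⁴) / (1/ε₁ + 1/ε₂ − 1).
1/ε₁ + 1/ε₂ − 1 = 1/0.44 + 1/0.54 − 1 = 3.125.
T₁⁴ − T₂⁴ = 1.30×10^12 − 4.03×10^11 = 8.93×10^11 K⁴.
q = 5.67×10⁻⁸ × 8.93×10^11 / 3.125 = 16200 W/m².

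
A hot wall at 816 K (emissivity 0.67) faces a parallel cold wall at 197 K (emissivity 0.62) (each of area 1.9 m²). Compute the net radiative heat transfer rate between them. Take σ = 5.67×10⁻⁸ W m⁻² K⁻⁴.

Q ≈ 22600 W

For two large parallel gray plates, q = σ(T₁⁴ − T₂⁴) / (1/ε₁ + 1/ε₂ − 1).
1/ε₁ + 1/ε₂ − 1 = 1/0.67 + 1/0.62 − 1 = 2.105.
T₁⁴ − T₂⁴ = 4.43×10^11 − 1.51×10^9 = 4.42×10^11 K⁴.
q = 5.67×10⁻⁸ × 4.42×10^11 / 2.105 = 11900 W/m².
Q = q·A = 11900 × 1.9 = 22600 W.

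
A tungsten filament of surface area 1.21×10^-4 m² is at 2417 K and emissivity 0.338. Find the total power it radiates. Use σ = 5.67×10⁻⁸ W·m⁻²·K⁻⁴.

P = εσAT⁴ = 0.338 × 5.67×10⁻⁸ × 1.21×10^-4 × (2417)⁴ = 0.338 × 5.67×10⁻⁸ × 1.21×10^-4 × 3.41×10^13.
P = 79.1 W.

P ≈ 79.1 W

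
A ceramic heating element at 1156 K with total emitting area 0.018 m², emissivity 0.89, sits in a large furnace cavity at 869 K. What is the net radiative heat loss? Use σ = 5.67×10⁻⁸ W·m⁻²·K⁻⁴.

Q = εσA(T⁴ − T_s⁴). T⁴ − T_s⁴ = (1156)⁴ − (869)⁴ = 1.79×10^12 − 5.70×10^11 = 1.22×10^12 K⁴.
Q = 0.89 × 5.67×10⁻⁸ × 0.0180 × 1.22×10^12 = 1100 W.

Q ≈ 1100 W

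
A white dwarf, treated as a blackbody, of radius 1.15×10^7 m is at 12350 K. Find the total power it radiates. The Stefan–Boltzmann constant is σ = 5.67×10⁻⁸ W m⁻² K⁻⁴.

A = 4πr² = 4π × (1.15×10^7)² = 1.66×10^15 m².
P = σAT⁴ = 5.67×10⁻⁸ × 1.66×10^15 × (12350)⁴ = 5.67×10⁻⁸ × 1.66×10^15 × 2.33×10^16.
P = 2.19×10^24 W.

P ≈ 2.19×10^24 W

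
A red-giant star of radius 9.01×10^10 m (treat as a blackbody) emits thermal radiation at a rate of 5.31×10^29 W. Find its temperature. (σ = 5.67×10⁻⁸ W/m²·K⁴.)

T ≈ 3100 K

A = 4πr² = 4π × (9.01×10^10)² = 1.02×10^23 m².
From P = σAT⁴, T = (P / σA)^(1/4) = (5.31×10^29 / (5.67×10⁻⁸ × 1.02×10^23))^(1/4).
T = (9.18×10^13)^(1/4) = 3100 K.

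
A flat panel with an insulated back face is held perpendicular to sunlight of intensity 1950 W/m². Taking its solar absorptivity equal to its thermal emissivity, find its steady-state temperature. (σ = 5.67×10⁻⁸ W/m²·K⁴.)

T ≈ 431 K

Absorbed flux αS = emitted flux εσT⁴ (one radiating face); with α = ε, T = (S/σ)^(1/4).
T = (1950 / 5.67×10⁻⁸)^(1/4) = (3.44×10^10)^(1/4).
T = 431 K.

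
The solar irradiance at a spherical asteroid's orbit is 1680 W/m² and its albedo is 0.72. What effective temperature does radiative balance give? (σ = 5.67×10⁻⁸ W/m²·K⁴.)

T ≈ 213 K

Power absorbed = (1−a)S·πR²; power emitted = 4πR²σT⁴. Equating and cancelling πR²:
T = ((1−a)S / 4σ)^(1/4) = (470 / (4 × 5.67×10⁻⁸))^(1/4) = (2.07×10^9)^(1/4).
T = 213 K.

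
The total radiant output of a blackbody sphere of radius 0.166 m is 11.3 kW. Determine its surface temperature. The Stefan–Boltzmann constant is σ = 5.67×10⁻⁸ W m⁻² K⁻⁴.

T ≈ 871 K

A = 4πr² = 4π × (0.166)² = 0.346 m².
From P = σAT⁴, T = (P / σA)^(1/4) = (11300 / (5.67×10⁻⁸ × 0.346))^(1/4).
T = (5.76×10^11)^(1/4) = 871 K.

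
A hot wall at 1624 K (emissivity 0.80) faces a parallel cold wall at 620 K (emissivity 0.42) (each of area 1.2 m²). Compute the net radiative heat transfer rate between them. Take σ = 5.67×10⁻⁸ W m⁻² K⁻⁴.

Q ≈ 1.76×10^5 W

For two large parallel gray plates, q = σ(T₁⁴ − T₂⁴) / (1/ε₁ + 1/ε₂ − 1).
1/ε₁ + 1/ε₂ − 1 = 1/0.80 + 1/0.42 − 1 = 2.631.
T₁⁴ − T₂⁴ = 6.96×10^12 − 1.48×10^11 = 6.81×10^12 K⁴.
q = 5.67×10⁻⁸ × 6.81×10^12 / 2.631 = 1.47×10^5 W/m².
Q = q·A = 1.47×10^5 × 1.2 = 1.76×10^5 W.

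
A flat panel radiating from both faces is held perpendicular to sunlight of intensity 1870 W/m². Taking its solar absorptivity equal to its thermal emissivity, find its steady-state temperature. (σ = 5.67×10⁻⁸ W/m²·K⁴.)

T ≈ 358 K

Absorbed flux αS = emitted flux 2εσT⁴ per unit area; with α = ε this gives T = (S/2σ)^(1/4).
T = (1870 / (2 × 5.67×10⁻⁸))^(1/4) = (1.65×10^10)^(1/4).
T = 358 K.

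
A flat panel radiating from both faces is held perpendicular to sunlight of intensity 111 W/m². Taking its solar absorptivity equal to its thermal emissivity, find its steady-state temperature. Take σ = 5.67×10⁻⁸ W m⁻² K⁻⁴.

T ≈ 177 K

Absorbed flux αS = emitted flux 2εσT⁴ per unit area; with α = ε this gives T = (S/2σ)^(1/4).
T = (111 / (2 × 5.67×10⁻⁸))^(1/4) = (9.79×10^8)^(1/4).
T = 177 K.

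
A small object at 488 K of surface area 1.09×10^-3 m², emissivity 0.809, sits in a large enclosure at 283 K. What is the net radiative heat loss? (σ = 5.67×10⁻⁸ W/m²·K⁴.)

Q ≈ 2.51 W

Q = εσA(T⁴ − T_s⁴). T⁴ − T_s⁴ = (488)⁴ − (283)⁴ = 5.67×10^10 − 6.41×10^9 = 5.03×10^10 K⁴.
Q = 0.809 × 5.67×10⁻⁸ × 1.09×10^-3 × 5.03×10^10 = 2.51 W.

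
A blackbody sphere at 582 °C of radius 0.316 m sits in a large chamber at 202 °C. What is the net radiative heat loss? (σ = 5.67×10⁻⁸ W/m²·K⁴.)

A = 4πr² = 4π × (0.316)² = 1.25 m².
Convert: 582 °C = 855 K; 202 °C = 475 K.
Q = σA(T⁴ − T_s⁴). T⁴ − T_s⁴ = (855)⁴ − (475)⁴ = 5.34×10^11 − 5.09×10^10 = 4.83×10^11 K⁴.
Q = 5.67×10⁻⁸ × 1.25 × 4.83×10^11 = 34400 W.

Q ≈ 34400 W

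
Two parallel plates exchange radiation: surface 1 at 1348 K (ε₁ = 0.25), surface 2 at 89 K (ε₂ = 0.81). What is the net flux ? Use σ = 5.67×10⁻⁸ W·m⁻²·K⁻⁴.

q ≈ 44200 W/m²

For two large parallel gray plates, q = σ(T₁⁴ − T₂⁴) / (1/ε₁ + 1/ε₂ − 1).
1/ε₁ + 1/ε₂ − 1 = 1/0.25 + 1/0.81 − 1 = 4.235.
T₁⁴ − T₂⁴ = 3.30×10^12 − 6.27×10^7 = 3.30×10^12 K⁴.
q = 5.67×10⁻⁸ × 3.30×10^12 / 4.235 = 44200 W/m².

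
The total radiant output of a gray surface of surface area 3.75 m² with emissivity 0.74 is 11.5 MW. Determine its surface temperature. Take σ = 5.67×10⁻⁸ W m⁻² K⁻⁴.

T ≈ 2920 K

From P = εσAT⁴, T = (P / εσA)^(1/4) = (1.15×10^7 / (0.74 × 5.67×10⁻⁸ × 3.75))^(1/4).
T = (7.31×10^13)^(1/4) = 2920 K.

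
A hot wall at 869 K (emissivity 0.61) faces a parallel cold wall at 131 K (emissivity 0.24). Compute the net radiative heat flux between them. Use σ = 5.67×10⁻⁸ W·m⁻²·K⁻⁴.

q ≈ 6720 W/m²

For two large parallel gray plates, q = σ(T₁⁴ − T₂⁴) / (1/ε₁ + 1/ε₂ − 1).
1/ε₁ + 1/ε₂ − 1 = 1/0.61 + 1/0.24 − 1 = 4.806.
T₁⁴ − T₂⁴ = 5.70×10^11 − 2.94×10^8 = 5.70×10^11 K⁴.
q = 5.67×10⁻⁸ × 5.70×10^11 / 4.806 = 6720 W/m².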